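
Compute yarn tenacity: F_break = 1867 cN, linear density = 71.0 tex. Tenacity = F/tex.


Formula: Tenacity = Breaking force / Linear density
Tenacity = 1867 cN / 71.0 tex
Tenacity = 26.30 cN/tex

26.30 cN/tex


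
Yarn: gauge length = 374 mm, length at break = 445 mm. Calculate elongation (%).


Formula: Elongation (%) = ((L_break - L0) / L0) * 100
Step 1: Extension = 445 - 374 = 71 mm
Step 2: Elongation = (71 / 374) * 100
Step 3: Elongation = 0.18984 * 100 = 18.984% ≈ 19.0%

19.0%


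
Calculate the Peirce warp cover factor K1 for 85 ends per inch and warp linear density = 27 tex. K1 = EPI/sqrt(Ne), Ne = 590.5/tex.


Formula: K1 = EPI / sqrt(Ne), with Ne = 590.5 / tex_warp
Step 1: Ne = 590.5 / 27 = 21.87
Step 2: sqrt(Ne) = sqrt(21.87) = 4.6765
Step 3: K1 = 85 / 4.6765 = 18.2

18.2


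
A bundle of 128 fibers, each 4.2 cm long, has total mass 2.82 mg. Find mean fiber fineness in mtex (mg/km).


Formula: fineness (mtex) = mass (mg) / total length (km) = (mass_mg / total_length_m) * 1000
Step 1: Convert fiber length: 4.2 cm = 0.042 m
Step 2: Total fiber length = 128 * 0.042 = 5.376 m
Step 3: Linear density = 2.82 mg / 5.376 m = 0.5246 mg/m
Step 4: fineness = 0.5246 * 1000 = 524.6 mtex

524.6 mtex


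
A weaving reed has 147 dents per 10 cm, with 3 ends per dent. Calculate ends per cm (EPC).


Formula: EPC = (dents per 10 cm * ends per dent) / 10
Step 1: Total ends per 10 cm = 147 * 3 = 441
Step 2: EPC = 441 / 10 = 44.1 ends/cm

44.1 ends/cm


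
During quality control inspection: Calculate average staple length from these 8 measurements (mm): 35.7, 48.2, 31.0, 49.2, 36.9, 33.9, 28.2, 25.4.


Formula: Mean = sum of lengths / count
Sum = 35.7 + 48.2 + 31.0 + 49.2 + 36.9 + 33.9 + 28.2 + 25.4
Sum = 288.5 mm
Mean = 288.5 / 8 = 36.06 mm

36.06 mm


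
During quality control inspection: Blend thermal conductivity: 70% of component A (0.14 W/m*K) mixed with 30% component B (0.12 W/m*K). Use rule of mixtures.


Formula: Blend property = (fraction_A * property_A) + (fraction_B * property_B)
Step 1: Contribution A = 70/100 * 0.14 W/m*K = 0.098 W/m*K
Step 2: Contribution B = 30/100 * 0.12 W/m*K = 0.036 W/m*K
Step 3: Blend thermal conductivity = 0.098 + 0.036 = 0.134 W/m*K

0.134 W/m*K


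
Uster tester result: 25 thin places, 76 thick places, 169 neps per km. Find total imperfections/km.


Formula: Total = thin places + thick places + neps
Total = 25 + 76 + 169
Total = 270 imperfections/km

270 imperfections/km


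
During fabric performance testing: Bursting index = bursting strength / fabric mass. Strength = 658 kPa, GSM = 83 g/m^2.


Formula: Bursting Index = Bursting Strength / Fabric GSM
BI = 658 kPa / 83 g/m^2
BI = 7.928 kPa/(g/m^2)

7.928 kPa/(g/m^2)


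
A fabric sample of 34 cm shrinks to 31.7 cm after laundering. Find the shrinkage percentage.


Formula: Shrinkage% = ((L_before - L_after) / L_before) * 100
Step 1: Shrinkage = 34 - 31.7 = 2.3 cm
Step 2: Shrinkage% = (2.3 / 34) * 100
Step 3: Shrinkage% = 0.067647 * 100 = 6.7647% ≈ 6.8%

6.8%


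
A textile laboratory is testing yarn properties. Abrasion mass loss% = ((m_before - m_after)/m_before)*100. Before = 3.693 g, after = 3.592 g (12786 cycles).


Formula: Mass loss% = ((m_before - m_after) / m_before) * 100
Step 1: Mass loss = 3.693 - 3.592 = 0.101 g
Step 2: Ratio = 0.101 / 3.693 = 0.027349
Step 3: Mass loss% = 0.027349 * 100 = 2.7349% ≈ 2.73%

2.73%


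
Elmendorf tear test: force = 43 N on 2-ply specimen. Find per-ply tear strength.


Formula: Per-ply strength = Total force / Number of plies
Per-ply = 43 N / 2
Per-ply = 21.5 N

21.5 N


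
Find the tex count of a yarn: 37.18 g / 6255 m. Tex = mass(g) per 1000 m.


Formula: Tex = (mass_g / length_m) * 1000
Substituting: Tex = (37.18 / 6255) * 1000
Intermediate: 37.18 / 6255 = 0.00594404 g/m
Tex = 0.00594404 * 1000 = 5.94 tex

5.94 tex


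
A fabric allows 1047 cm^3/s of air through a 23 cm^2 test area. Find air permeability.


Formula: Air Permeability = Airflow / Test Area
AP = 1047 cm^3/s / 23 cm^2
AP = 45.5 cm^3/s/cm^2

45.5 cm^3/s/cm^2


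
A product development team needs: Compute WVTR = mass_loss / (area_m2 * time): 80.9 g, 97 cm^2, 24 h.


Formula: WVTR = mass_loss / (area * time)
Step 1: Convert area: 97 cm^2 = 0.0097 m^2
Step 2: WVTR = 80.9 g / (0.0097 m^2 * 24 h)
Step 3: WVTR = 80.9 / 0.2328 = 347.5 g/m^2/h

347.5 g/m^2/h


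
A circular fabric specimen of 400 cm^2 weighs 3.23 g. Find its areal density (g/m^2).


Formula: GSM = mass_g / area_m2
Step 1: Convert area: 400 cm^2 = 400 / 10000 = 0.04 m^2
Step 2: GSM = 3.23 g / 0.04 m^2 = 80.8 g/m^2

80.8 g/m^2


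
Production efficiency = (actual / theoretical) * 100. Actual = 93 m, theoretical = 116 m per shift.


Formula: Efficiency% = (Actual output / Theoretical output) * 100
Efficiency% = (93 / 116) * 100
Efficiency% = 0.801724 * 100 = 80.1724% ≈ 80.2%

80.2%


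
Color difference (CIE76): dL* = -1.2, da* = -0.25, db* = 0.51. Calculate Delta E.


Formula: Delta E = sqrt(dL*^2 + da*^2 + db*^2)
Step 1: dL*^2 = (-1.2)^2 = 1.44
Step 2: da*^2 = (-0.25)^2 = 0.0625
Step 3: db*^2 = 0.51^2 = 0.2601
Step 4: Sum = 1.44 + 0.0625 + 0.2601 = 1.7626
Step 5: Delta E = sqrt(1.7626) = 1.33

1.33 Delta E


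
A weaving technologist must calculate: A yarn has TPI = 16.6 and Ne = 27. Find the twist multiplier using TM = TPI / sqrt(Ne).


Formula: TM = TPI / sqrt(Ne)
Step 1: sqrt(Ne) = sqrt(27) = 5.1962
Step 2: TM = 16.6 / 5.1962 = 3.19

3.19 TM


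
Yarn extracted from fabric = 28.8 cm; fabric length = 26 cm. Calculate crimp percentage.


Formula: Crimp% = ((L_yarn - L_fabric) / L_fabric) * 100
Step 1: Extension = 28.8 - 26 = 2.8 cm
Step 2: Crimp% = (2.8 / 26) * 100
Step 3: Crimp% = 0.107692 * 100 = 10.7692% ≈ 10.8%

10.8%


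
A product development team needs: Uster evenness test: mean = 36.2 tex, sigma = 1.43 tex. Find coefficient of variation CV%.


Formula: CV% = (standard deviation / mean) * 100
Step 1: Ratio = 1.43 / 36.2 = 0.039503
Step 2: CV% = 0.039503 * 100 = 3.9503% ≈ 4.0%

4.0%


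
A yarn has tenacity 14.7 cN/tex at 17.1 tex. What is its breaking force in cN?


Formula: Breaking force = Tenacity * Linear density
F = 14.7 cN/tex * 17.1 tex
F = 251.37 cN

251.37 cN


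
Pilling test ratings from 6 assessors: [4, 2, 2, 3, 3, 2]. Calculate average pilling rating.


Formula: Mean = sum / count
Sum = 4 + 2 + 2 + 3 + 3 + 2 = 16
Mean = 16 / 6 = 2.7

2.7


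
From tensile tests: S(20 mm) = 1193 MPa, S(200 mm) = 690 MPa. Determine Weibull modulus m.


Formula: m = ln(L1/L2) / ln(S2/S1)
Step 1: ln(L1/L2) = ln(20/200) = -2.30259
Step 2: S2/S1 = 690/1193 = 0.57837
Step 3: ln(S2/S1) = ln(0.57837) = -0.54754
Step 4: m = -2.30259 / -0.54754 = 4.21

4.21 (Weibull m)


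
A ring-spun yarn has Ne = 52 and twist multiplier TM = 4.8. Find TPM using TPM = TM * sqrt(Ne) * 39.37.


Formula: TPM = TM * sqrt(Ne) * 39.37
Step 1: sqrt(Ne) = sqrt(52) = 7.2111
Step 2: TM * sqrt(Ne) = 4.8 * 7.2111 = 34.6133
Step 3: TPM = 34.6133 * 39.37 = 1363 twists/m

1363 twists/m


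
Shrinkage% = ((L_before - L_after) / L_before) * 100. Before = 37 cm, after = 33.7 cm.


Formula: Shrinkage% = ((L_before - L_after) / L_before) * 100
Step 1: Shrinkage = 37 - 33.7 = 3.3 cm
Step 2: Shrinkage% = (3.3 / 37) * 100
Step 3: Shrinkage% = 0.089189 * 100 = 8.9189% ≈ 8.9%

8.9%


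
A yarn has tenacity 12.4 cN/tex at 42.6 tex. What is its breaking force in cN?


Formula: Breaking force = Tenacity * Linear density
F = 12.4 cN/tex * 42.6 tex
F = 528.24 cN

528.24 cN


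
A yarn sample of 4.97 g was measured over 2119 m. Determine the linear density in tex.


Formula: Tex = (mass_g / length_m) * 1000
Substituting: Tex = (4.97 / 2119) * 1000
Intermediate: 4.97 / 2119 = 0.00234545 g/m
Tex = 0.00234545 * 1000 = 2.35 tex

2.35 tex


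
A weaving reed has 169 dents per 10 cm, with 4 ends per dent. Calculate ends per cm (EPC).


Formula: EPC = (dents per 10 cm * ends per dent) / 10
Step 1: Total ends per 10 cm = 169 * 4 = 676
Step 2: EPC = 676 / 10 = 67.6 ends/cm

67.6 ends/cm


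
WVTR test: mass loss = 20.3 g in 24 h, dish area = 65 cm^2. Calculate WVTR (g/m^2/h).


Formula: WVTR = mass_loss / (area * time)
Step 1: Convert area: 65 cm^2 = 0.0065 m^2
Step 2: WVTR = 20.3 g / (0.0065 m^2 * 24 h)
Step 3: WVTR = 20.3 / 0.156 = 130.1 g/m^2/h

130.1 g/m^2/h


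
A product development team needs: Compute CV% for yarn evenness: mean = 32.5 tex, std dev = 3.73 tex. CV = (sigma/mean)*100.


Formula: CV% = (standard deviation / mean) * 100
Step 1: Ratio = 3.73 / 32.5 = 0.114769
Step 2: CV% = 0.114769 * 100 = 11.4769% ≈ 11.5%

11.5%


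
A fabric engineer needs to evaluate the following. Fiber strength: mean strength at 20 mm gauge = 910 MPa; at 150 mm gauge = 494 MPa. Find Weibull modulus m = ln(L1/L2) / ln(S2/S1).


Formula: m = ln(L1/L2) / ln(S2/S1)
Step 1: ln(L1/L2) = ln(20/150) = -2.01490
Step 2: S2/S1 = 494/910 = 0.54286
Step 3: ln(S2/S1) = ln(0.54286) = -0.61090
Step 4: m = -2.01490 / -0.61090 = 3.30

3.30 (Weibull m)


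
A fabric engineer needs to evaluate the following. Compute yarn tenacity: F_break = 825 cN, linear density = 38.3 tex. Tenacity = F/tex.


Formula: Tenacity = Breaking force / Linear density
Tenacity = 825 cN / 38.3 tex
Tenacity = 21.54 cN/tex

21.54 cN/tex


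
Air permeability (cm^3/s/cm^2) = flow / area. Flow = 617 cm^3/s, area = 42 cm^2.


Formula: Air Permeability = Airflow / Test Area
AP = 617 cm^3/s / 42 cm^2
AP = 14.7 cm^3/s/cm^2

14.7 cm^3/s/cm^2


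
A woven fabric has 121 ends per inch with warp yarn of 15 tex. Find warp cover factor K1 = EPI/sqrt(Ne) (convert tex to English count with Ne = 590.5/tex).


Formula: K1 = EPI / sqrt(Ne), with Ne = 590.5 / tex_warp
Step 1: Ne = 590.5 / 15 = 39.367
Step 2: sqrt(Ne) = sqrt(39.367) = 6.2743
Step 3: K1 = 121 / 6.2743 = 19.3

19.3


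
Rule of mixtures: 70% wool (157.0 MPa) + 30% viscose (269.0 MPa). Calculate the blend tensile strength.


Formula: Blend property = (fraction_A * property_A) + (fraction_B * property_B)
Step 1: Contribution A = 70/100 * 157.0 MPa = 109.9 MPa
Step 2: Contribution B = 30/100 * 269.0 MPa = 80.7 MPa
Step 3: Blend tensile strength = 109.9 + 80.7 = 190.6 MPa

190.6 MPa


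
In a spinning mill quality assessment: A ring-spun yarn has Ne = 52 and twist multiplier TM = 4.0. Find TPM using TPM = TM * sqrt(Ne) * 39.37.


Formula: TPM = TM * sqrt(Ne) * 39.37
Step 1: sqrt(Ne) = sqrt(52) = 7.2111
Step 2: TM * sqrt(Ne) = 4.0 * 7.2111 = 28.8444
Step 3: TPM = 28.8444 * 39.37 = 1136 twists/m

1136 twists/m


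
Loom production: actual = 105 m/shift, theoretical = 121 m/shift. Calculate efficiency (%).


Formula: Efficiency% = (Actual output / Theoretical output) * 100
Efficiency% = (105 / 121) * 100
Efficiency% = 0.867769 * 100 = 86.7769% ≈ 86.8%

86.8%


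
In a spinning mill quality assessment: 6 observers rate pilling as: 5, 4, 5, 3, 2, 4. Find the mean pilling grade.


Formula: Mean = sum / count
Sum = 5 + 4 + 5 + 3 + 2 + 4 = 23
Mean = 23 / 6 = 3.8

3.8


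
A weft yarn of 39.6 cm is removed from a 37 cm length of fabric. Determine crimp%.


Formula: Crimp% = ((L_yarn - L_fabric) / L_fabric) * 100
Step 1: Extension = 39.6 - 37 = 2.6 cm
Step 2: Crimp% = (2.6 / 37) * 100
Step 3: Crimp% = 0.07027 * 100 = 7.027% ≈ 7.0%

7.0%


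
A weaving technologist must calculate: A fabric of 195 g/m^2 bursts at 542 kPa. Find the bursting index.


Formula: Bursting Index = Bursting Strength / Fabric GSM
BI = 542 kPa / 195 g/m^2
BI = 2.779 kPa/(g/m^2)

2.779 kPa/(g/m^2)


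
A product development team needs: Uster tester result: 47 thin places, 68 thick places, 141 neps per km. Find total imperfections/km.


Formula: Total = thin places + thick places + neps
Total = 47 + 68 + 141
Total = 256 imperfections/km

256 imperfections/km


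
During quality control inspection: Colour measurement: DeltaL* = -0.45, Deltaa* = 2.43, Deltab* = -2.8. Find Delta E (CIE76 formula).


Formula: Delta E = sqrt(dL*^2 + da*^2 + db*^2)
Step 1: dL*^2 = (-0.45)^2 = 0.2025
Step 2: da*^2 = 2.43^2 = 5.9049
Step 3: db*^2 = (-2.8)^2 = 7.84
Step 4: Sum = 0.2025 + 5.9049 + 7.84 = 13.9474
Step 5: Delta E = sqrt(13.9474) = 3.73

3.73 Delta E


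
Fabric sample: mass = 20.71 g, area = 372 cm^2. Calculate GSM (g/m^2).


Formula: GSM = mass_g / area_m2
Step 1: Convert area: 372 cm^2 = 372 / 10000 = 0.0372 m^2
Step 2: GSM = 20.71 g / 0.0372 m^2 = 556.7 g/m^2

556.7 g/m^2


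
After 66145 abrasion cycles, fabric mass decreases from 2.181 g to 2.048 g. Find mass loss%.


Formula: Mass loss% = ((m_before - m_after) / m_before) * 100
Step 1: Mass loss = 2.181 - 2.048 = 0.133 g
Step 2: Ratio = 0.133 / 2.181 = 0.0609812
Step 3: Mass loss% = 0.0609812 * 100 = 6.09812% ≈ 6.10%

6.10%


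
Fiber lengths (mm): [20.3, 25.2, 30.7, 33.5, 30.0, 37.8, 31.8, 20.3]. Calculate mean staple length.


Formula: Mean = sum of lengths / count
Sum = 20.3 + 25.2 + 30.7 + 33.5 + 30.0 + 37.8 + 31.8 + 20.3
Sum = 229.6 mm
Mean = 229.6 / 8 = 28.70 mm

28.70 mm


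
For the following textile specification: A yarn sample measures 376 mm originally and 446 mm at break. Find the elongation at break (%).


Formula: Elongation (%) = ((L_break - L0) / L0) * 100
Step 1: Extension = 446 - 376 = 70 mm
Step 2: Elongation = (70 / 376) * 100
Step 3: Elongation = 0.18617 * 100 = 18.617% ≈ 18.6%

18.6%


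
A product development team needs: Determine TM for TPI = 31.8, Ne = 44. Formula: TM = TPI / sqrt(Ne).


Formula: TM = TPI / sqrt(Ne)
Step 1: sqrt(Ne) = sqrt(44) = 6.6332
Step 2: TM = 31.8 / 6.6332 = 4.79

4.79 TM


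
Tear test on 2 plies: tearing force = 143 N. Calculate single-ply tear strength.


Formula: Per-ply strength = Total force / Number of plies
Per-ply = 143 N / 2
Per-ply = 71.5 N

71.5 N


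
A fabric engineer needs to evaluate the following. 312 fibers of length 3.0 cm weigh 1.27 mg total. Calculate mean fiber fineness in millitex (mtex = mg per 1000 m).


Formula: fineness (mtex) = mass (mg) / total length (km) = (mass_mg / total_length_m) * 1000
Step 1: Convert fiber length: 3.0 cm = 0.03 m
Step 2: Total fiber length = 312 * 0.03 = 9.36 m
Step 3: Linear density = 1.27 mg / 9.36 m = 0.1357 mg/m
Step 4: fineness = 0.1357 * 1000 = 135.7 mtex

135.7 mtex


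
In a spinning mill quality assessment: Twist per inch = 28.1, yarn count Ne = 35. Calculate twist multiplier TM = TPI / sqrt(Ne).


Formula: TM = TPI / sqrt(Ne)
Step 1: sqrt(Ne) = sqrt(35) = 5.9161
Step 2: TM = 28.1 / 5.9161 = 4.75

4.75 TM


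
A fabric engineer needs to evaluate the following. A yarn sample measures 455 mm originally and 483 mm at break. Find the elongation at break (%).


Formula: Elongation (%) = ((L_break - L0) / L0) * 100
Step 1: Extension = 483 - 455 = 28 mm
Step 2: Elongation = (28 / 455) * 100
Step 3: Elongation = 0.061538 * 100 = 6.1538% ≈ 6.2%

6.2%


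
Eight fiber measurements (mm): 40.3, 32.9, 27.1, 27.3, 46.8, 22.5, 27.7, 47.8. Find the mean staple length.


Formula: Mean = sum of lengths / count
Sum = 40.3 + 32.9 + 27.1 + 27.3 + 46.8 + 22.5 + 27.7 + 47.8
Sum = 272.4 mm
Mean = 272.4 / 8 = 34.05 mm

34.05 mm


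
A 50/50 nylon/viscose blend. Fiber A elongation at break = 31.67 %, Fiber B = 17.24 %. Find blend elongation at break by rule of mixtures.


Formula: Blend property = (fraction_A * property_A) + (fraction_B * property_B)
Step 1: Contribution A = 50/100 * 31.67 % = 15.835 %
Step 2: Contribution B = 50/100 * 17.24 % = 8.62 %
Step 3: Blend elongation at break = 15.835 + 8.62 = 24.455 %

24.455 %


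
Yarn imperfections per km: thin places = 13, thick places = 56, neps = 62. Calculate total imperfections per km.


Formula: Total = thin places + thick places + neps
Total = 13 + 56 + 62
Total = 131 imperfections/km

131 imperfections/km


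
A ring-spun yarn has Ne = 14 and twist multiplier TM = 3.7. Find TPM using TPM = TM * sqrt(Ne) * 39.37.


Formula: TPM = TM * sqrt(Ne) * 39.37
Step 1: sqrt(Ne) = sqrt(14) = 3.7417
Step 2: TM * sqrt(Ne) = 3.7 * 3.7417 = 13.8443
Step 3: TPM = 13.8443 * 39.37 = 545 twists/m

545 twists/m


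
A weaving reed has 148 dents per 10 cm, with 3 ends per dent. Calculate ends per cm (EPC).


Formula: EPC = (dents per 10 cm * ends per dent) / 10
Step 1: Total ends per 10 cm = 148 * 3 = 444
Step 2: EPC = 444 / 10 = 44.4 ends/cm

44.4 ends/cm


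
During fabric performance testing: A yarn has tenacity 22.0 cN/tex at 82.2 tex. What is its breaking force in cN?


Formula: Breaking force = Tenacity * Linear density
F = 22.0 cN/tex * 82.2 tex
F = 1808.40 cN

1808.40 cN


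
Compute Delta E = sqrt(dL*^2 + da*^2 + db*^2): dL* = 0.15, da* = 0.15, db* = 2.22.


Formula: Delta E = sqrt(dL*^2 + da*^2 + db*^2)
Step 1: dL*^2 = 0.15^2 = 0.0225
Step 2: da*^2 = 0.15^2 = 0.0225
Step 3: db*^2 = 2.22^2 = 4.9284
Step 4: Sum = 0.0225 + 0.0225 + 4.9284 = 4.9734
Step 5: Delta E = sqrt(4.9734) = 2.23

2.23 Delta E


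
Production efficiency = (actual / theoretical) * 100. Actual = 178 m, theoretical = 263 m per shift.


Formula: Efficiency% = (Actual output / Theoretical output) * 100
Efficiency% = (178 / 263) * 100
Efficiency% = 0.676806 * 100 = 67.6806% ≈ 67.7%

67.7%


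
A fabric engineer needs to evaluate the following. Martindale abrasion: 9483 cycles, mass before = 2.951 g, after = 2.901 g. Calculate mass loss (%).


Formula: Mass loss% = ((m_before - m_after) / m_before) * 100
Step 1: Mass loss = 2.951 - 2.901 = 0.05 g
Step 2: Ratio = 0.05 / 2.951 = 0.0169434
Step 3: Mass loss% = 0.0169434 * 100 = 1.69434% ≈ 1.69%

1.69%


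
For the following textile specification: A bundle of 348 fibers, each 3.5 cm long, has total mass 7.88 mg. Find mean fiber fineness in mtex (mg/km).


Formula: fineness (mtex) = mass (mg) / total length (km) = (mass_mg / total_length_m) * 1000
Step 1: Convert fiber length: 3.5 cm = 0.035 m
Step 2: Total fiber length = 348 * 0.035 = 12.18 m
Step 3: Linear density = 7.88 mg / 12.18 m = 0.6470 mg/m
Step 4: fineness = 0.6470 * 1000 = 647.0 mtex

647.0 mtex


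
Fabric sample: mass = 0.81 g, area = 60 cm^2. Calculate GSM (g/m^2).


Formula: GSM = mass_g / area_m2
Step 1: Convert area: 60 cm^2 = 60 / 10000 = 0.006 m^2
Step 2: GSM = 0.81 g / 0.006 m^2 = 135.0 g/m^2

135.0 g/m^2


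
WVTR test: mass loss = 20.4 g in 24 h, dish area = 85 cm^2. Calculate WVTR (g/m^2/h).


Formula: WVTR = mass_loss / (area * time)
Step 1: Convert area: 85 cm^2 = 0.0085 m^2
Step 2: WVTR = 20.4 g / (0.0085 m^2 * 24 h)
Step 3: WVTR = 20.4 / 0.204 = 100.0 g/m^2/h

100.0 g/m^2/h


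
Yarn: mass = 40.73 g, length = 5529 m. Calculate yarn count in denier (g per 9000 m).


Formula: den = (mass_g / length_m) * 9000
Substituting: den = (40.73 / 5529) * 9000
Intermediate: 40.73 / 5529 = 0.00736661 g/m
den = 0.00736661 * 9000 = 66.3 denier

66.3 denier


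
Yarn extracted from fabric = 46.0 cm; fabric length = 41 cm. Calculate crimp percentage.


Formula: Crimp% = ((L_yarn - L_fabric) / L_fabric) * 100
Step 1: Extension = 46.0 - 41 = 5.0 cm
Step 2: Crimp% = (5.0 / 41) * 100
Step 3: Crimp% = 0.121951 * 100 = 12.1951% ≈ 12.2%

12.2%


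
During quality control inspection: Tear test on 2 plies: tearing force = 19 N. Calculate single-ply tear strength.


Formula: Per-ply strength = Total force / Number of plies
Per-ply = 19 N / 2
Per-ply = 9.5 N

9.5 N


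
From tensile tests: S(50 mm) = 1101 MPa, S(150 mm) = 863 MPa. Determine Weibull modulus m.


Formula: m = ln(L1/L2) / ln(S2/S1)
Step 1: ln(L1/L2) = ln(50/150) = -1.09861
Step 2: S2/S1 = 863/1101 = 0.78383
Step 3: ln(S2/S1) = ln(0.78383) = -0.24356
Step 4: m = -1.09861 / -0.24356 = 4.51

4.51 (Weibull m)


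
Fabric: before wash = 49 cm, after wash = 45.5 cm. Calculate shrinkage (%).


Formula: Shrinkage% = ((L_before - L_after) / L_before) * 100
Step 1: Shrinkage = 49 - 45.5 = 3.5 cm
Step 2: Shrinkage% = (3.5 / 49) * 100
Step 3: Shrinkage% = 0.071429 * 100 = 7.1429% ≈ 7.1%

7.1%


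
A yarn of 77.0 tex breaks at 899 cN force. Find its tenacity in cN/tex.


Formula: Tenacity = Breaking force / Linear density
Tenacity = 899 cN / 77.0 tex
Tenacity = 11.68 cN/tex

11.68 cN/tex


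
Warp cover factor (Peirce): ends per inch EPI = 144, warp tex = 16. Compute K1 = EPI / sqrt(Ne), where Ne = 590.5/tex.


Formula: K1 = EPI / sqrt(Ne), with Ne = 590.5 / tex_warp
Step 1: Ne = 590.5 / 16 = 36.906
Step 2: sqrt(Ne) = sqrt(36.906) = 6.075
Step 3: K1 = 144 / 6.075 = 23.7

23.7


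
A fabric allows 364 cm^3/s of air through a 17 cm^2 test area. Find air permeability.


Formula: Air Permeability = Airflow / Test Area
AP = 364 cm^3/s / 17 cm^2
AP = 21.4 cm^3/s/cm^2

21.4 cm^3/s/cm^2


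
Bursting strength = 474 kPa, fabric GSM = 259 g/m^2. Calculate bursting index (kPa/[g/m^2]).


Formula: Bursting Index = Bursting Strength / Fabric GSM
BI = 474 kPa / 259 g/m^2
BI = 1.830 kPa/(g/m^2)

1.830 kPa/(g/m^2)


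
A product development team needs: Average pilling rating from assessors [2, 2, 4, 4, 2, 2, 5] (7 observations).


Formula: Mean = sum / count
Sum = 2 + 2 + 4 + 4 + 2 + 2 + 5 = 21
Mean = 21 / 7 = 3.0

3.0


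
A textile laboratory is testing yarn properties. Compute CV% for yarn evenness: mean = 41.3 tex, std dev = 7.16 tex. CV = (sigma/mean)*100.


Formula: CV% = (standard deviation / mean) * 100
Step 1: Ratio = 7.16 / 41.3 = 0.173366
Step 2: CV% = 0.173366 * 100 = 17.3366% ≈ 17.3%

17.3%


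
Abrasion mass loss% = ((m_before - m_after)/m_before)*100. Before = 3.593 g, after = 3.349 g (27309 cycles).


Formula: Mass loss% = ((m_before - m_after) / m_before) * 100
Step 1: Mass loss = 3.593 - 3.349 = 0.244 g
Step 2: Ratio = 0.244 / 3.593 = 0.0679098
Step 3: Mass loss% = 0.0679098 * 100 = 6.79098% ≈ 6.79%

6.79%


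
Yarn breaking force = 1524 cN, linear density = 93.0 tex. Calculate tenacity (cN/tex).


Formula: Tenacity = Breaking force / Linear density
Tenacity = 1524 cN / 93.0 tex
Tenacity = 16.39 cN/tex

16.39 cN/tex


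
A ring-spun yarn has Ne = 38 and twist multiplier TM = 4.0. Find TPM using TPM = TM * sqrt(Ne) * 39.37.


Formula: TPM = TM * sqrt(Ne) * 39.37
Step 1: sqrt(Ne) = sqrt(38) = 6.1644
Step 2: TM * sqrt(Ne) = 4.0 * 6.1644 = 24.6576
Step 3: TPM = 24.6576 * 39.37 = 971 twists/m

971 twists/m


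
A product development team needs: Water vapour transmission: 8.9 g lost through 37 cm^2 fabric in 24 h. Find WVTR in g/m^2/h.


Formula: WVTR = mass_loss / (area * time)
Step 1: Convert area: 37 cm^2 = 0.0037 m^2
Step 2: WVTR = 8.9 g / (0.0037 m^2 * 24 h)
Step 3: WVTR = 8.9 / 0.0888 = 100.2 g/m^2/h

100.2 g/m^2/h


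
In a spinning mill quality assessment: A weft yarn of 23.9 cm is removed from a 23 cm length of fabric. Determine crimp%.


Formula: Crimp% = ((L_yarn - L_fabric) / L_fabric) * 100
Step 1: Extension = 23.9 - 23 = 0.9 cm
Step 2: Crimp% = (0.9 / 23) * 100
Step 3: Crimp% = 0.03913 * 100 = 3.913% ≈ 3.9%

3.9%


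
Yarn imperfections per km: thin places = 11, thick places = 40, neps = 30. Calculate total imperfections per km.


Formula: Total = thin places + thick places + neps
Total = 11 + 40 + 30
Total = 81 imperfections/km

81 imperfections/km


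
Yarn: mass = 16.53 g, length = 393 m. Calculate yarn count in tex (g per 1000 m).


Formula: Tex = (mass_g / length_m) * 1000
Substituting: Tex = (16.53 / 393) * 1000
Intermediate: 16.53 / 393 = 0.04206107 g/m
Tex = 0.04206107 * 1000 = 42.06 tex

42.06 tex


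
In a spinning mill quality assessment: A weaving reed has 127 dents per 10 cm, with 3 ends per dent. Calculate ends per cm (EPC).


Formula: EPC = (dents per 10 cm * ends per dent) / 10
Step 1: Total ends per 10 cm = 127 * 3 = 381
Step 2: EPC = 381 / 10 = 38.1 ends/cm

38.1 ends/cm


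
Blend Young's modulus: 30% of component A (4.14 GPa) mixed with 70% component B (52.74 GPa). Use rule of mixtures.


Formula: Blend property = (fraction_A * property_A) + (fraction_B * property_B)
Step 1: Contribution A = 30/100 * 4.14 GPa = 1.242 GPa
Step 2: Contribution B = 70/100 * 52.74 GPa = 36.918 GPa
Step 3: Blend Young's modulus = 1.242 + 36.918 = 38.16 GPa

38.16 GPa


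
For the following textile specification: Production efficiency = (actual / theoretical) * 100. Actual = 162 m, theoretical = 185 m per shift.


Formula: Efficiency% = (Actual output / Theoretical output) * 100
Efficiency% = (162 / 185) * 100
Efficiency% = 0.875676 * 100 = 87.5676% ≈ 87.6%

87.6%


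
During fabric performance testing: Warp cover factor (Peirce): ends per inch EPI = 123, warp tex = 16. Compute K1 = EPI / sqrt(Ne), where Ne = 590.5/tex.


Formula: K1 = EPI / sqrt(Ne), with Ne = 590.5 / tex_warp
Step 1: Ne = 590.5 / 16 = 36.906
Step 2: sqrt(Ne) = sqrt(36.906) = 6.075
Step 3: K1 = 123 / 6.075 = 20.2

20.2


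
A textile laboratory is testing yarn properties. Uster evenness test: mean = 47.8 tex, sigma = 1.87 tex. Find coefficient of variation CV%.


Formula: CV% = (standard deviation / mean) * 100
Step 1: Ratio = 1.87 / 47.8 = 0.039121
Step 2: CV% = 0.039121 * 100 = 3.9121% ≈ 3.9%

3.9%


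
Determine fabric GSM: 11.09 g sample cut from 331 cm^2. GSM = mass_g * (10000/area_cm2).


Formula: GSM = mass_g / area_m2
Step 1: Convert area: 331 cm^2 = 331 / 10000 = 0.0331 m^2
Step 2: GSM = 11.09 g / 0.0331 m^2 = 335.0 g/m^2

335.0 g/m^2


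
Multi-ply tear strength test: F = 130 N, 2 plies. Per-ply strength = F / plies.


Formula: Per-ply strength = Total force / Number of plies
Per-ply = 130 N / 2
Per-ply = 65 N

65 N


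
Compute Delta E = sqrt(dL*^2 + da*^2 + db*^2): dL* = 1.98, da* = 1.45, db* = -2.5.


Formula: Delta E = sqrt(dL*^2 + da*^2 + db*^2)
Step 1: dL*^2 = 1.98^2 = 3.9204
Step 2: da*^2 = 1.45^2 = 2.1025
Step 3: db*^2 = (-2.5)^2 = 6.25
Step 4: Sum = 3.9204 + 2.1025 + 6.25 = 12.2729
Step 5: Delta E = sqrt(12.2729) = 3.5

3.5 Delta E


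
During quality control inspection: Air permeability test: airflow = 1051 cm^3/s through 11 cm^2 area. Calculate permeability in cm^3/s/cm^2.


Formula: Air Permeability = Airflow / Test Area
AP = 1051 cm^3/s / 11 cm^2
AP = 95.5 cm^3/s/cm^2

95.5 cm^3/s/cm^2


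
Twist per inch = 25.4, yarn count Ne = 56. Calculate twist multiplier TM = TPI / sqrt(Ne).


Formula: TM = TPI / sqrt(Ne)
Step 1: sqrt(Ne) = sqrt(56) = 7.4833
Step 2: TM = 25.4 / 7.4833 = 3.39

3.39 TM


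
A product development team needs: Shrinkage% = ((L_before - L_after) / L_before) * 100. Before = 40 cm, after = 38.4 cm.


Formula: Shrinkage% = ((L_before - L_after) / L_before) * 100
Step 1: Shrinkage = 40 - 38.4 = 1.6 cm
Step 2: Shrinkage% = (1.6 / 40) * 100
Step 3: Shrinkage% = 0.04 * 100 = 4.0%

4.0%


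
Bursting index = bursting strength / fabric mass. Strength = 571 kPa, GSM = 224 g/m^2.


Formula: Bursting Index = Bursting Strength / Fabric GSM
BI = 571 kPa / 224 g/m^2
BI = 2.549 kPa/(g/m^2)

2.549 kPa/(g/m^2)


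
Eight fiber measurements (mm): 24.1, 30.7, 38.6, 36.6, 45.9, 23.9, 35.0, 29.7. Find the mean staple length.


Formula: Mean = sum of lengths / count
Sum = 24.1 + 30.7 + 38.6 + 36.6 + 45.9 + 23.9 + 35.0 + 29.7
Sum = 264.5 mm
Mean = 264.5 / 8 = 33.06 mm

33.06 mm


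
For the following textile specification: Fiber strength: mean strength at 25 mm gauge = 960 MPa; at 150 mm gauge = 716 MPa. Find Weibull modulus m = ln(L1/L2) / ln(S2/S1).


Formula: m = ln(L1/L2) / ln(S2/S1)
Step 1: ln(L1/L2) = ln(25/150) = -1.79176
Step 2: S2/S1 = 716/960 = 0.74583
Step 3: ln(S2/S1) = ln(0.74583) = -0.29326
Step 4: m = -1.79176 / -0.29326 = 6.11

6.11 (Weibull m)


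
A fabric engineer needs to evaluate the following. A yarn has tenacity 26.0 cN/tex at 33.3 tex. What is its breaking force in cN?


Formula: Breaking force = Tenacity * Linear density
F = 26.0 cN/tex * 33.3 tex
F = 865.80 cN

865.80 cN


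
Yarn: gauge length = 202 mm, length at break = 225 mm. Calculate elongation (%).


Formula: Elongation (%) = ((L_break - L0) / L0) * 100
Step 1: Extension = 225 - 202 = 23 mm
Step 2: Elongation = (23 / 202) * 100
Step 3: Elongation = 0.113861 * 100 = 11.3861% ≈ 11.4%

11.4%


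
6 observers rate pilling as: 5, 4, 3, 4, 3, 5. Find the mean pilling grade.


Formula: Mean = sum / count
Sum = 5 + 4 + 3 + 4 + 3 + 5 = 24
Mean = 24 / 6 = 4.0

4.0


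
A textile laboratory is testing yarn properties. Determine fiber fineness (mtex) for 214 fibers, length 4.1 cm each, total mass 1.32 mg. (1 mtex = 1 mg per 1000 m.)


Formula: fineness (mtex) = mass (mg) / total length (km) = (mass_mg / total_length_m) * 1000
Step 1: Convert fiber length: 4.1 cm = 0.041 m
Step 2: Total fiber length = 214 * 0.041 = 8.774 m
Step 3: Linear density = 1.32 mg / 8.774 m = 0.1504 mg/m
Step 4: fineness = 0.1504 * 1000 = 150.4 mtex

150.4 mtex


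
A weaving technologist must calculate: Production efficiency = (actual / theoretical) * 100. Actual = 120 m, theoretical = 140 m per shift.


Formula: Efficiency% = (Actual output / Theoretical output) * 100
Efficiency% = (120 / 140) * 100
Efficiency% = 0.857143 * 100 = 85.7143% ≈ 85.7%

85.7%


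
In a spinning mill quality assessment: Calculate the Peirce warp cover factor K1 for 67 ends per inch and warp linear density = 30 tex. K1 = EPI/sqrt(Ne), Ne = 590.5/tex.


Formula: K1 = EPI / sqrt(Ne), with Ne = 590.5 / tex_warp
Step 1: Ne = 590.5 / 30 = 19.683
Step 2: sqrt(Ne) = sqrt(19.683) = 4.4366
Step 3: K1 = 67 / 4.4366 = 15.1

15.1


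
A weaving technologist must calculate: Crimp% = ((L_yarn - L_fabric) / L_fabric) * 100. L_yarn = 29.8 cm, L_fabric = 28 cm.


Formula: Crimp% = ((L_yarn - L_fabric) / L_fabric) * 100
Step 1: Extension = 29.8 - 28 = 1.8 cm
Step 2: Crimp% = (1.8 / 28) * 100
Step 3: Crimp% = 0.064286 * 100 = 6.4286% ≈ 6.4%

6.4%


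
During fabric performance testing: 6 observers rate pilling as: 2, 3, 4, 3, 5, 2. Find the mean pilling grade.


Formula: Mean = sum / count
Sum = 2 + 3 + 4 + 3 + 5 + 2 = 19
Mean = 19 / 6 = 3.2

3.2


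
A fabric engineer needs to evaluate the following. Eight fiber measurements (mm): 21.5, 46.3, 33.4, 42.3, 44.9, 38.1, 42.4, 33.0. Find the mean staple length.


Formula: Mean = sum of lengths / count
Sum = 21.5 + 46.3 + 33.4 + 42.3 + 44.9 + 38.1 + 42.4 + 33.0
Sum = 301.9 mm
Mean = 301.9 / 8 = 37.74 mm

37.74 mm


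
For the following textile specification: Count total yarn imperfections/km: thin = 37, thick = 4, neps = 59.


Formula: Total = thin places + thick places + neps
Total = 37 + 4 + 59
Total = 100 imperfections/km

100 imperfections/km


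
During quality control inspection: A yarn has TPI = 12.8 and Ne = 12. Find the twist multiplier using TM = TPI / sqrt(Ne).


Formula: TM = TPI / sqrt(Ne)
Step 1: sqrt(Ne) = sqrt(12) = 3.4641
Step 2: TM = 12.8 / 3.4641 = 3.70

3.70 TM


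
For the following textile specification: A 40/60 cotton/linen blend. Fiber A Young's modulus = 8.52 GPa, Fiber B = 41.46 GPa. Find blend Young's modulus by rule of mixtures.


Formula: Blend property = (fraction_A * property_A) + (fraction_B * property_B)
Step 1: Contribution A = 40/100 * 8.52 GPa = 3.408 GPa
Step 2: Contribution B = 60/100 * 41.46 GPa = 24.876 GPa
Step 3: Blend Young's modulus = 3.408 + 24.876 = 28.284 GPa

28.284 GPa


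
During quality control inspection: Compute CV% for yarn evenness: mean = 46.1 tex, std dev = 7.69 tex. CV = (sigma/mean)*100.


Formula: CV% = (standard deviation / mean) * 100
Step 1: Ratio = 7.69 / 46.1 = 0.166811
Step 2: CV% = 0.166811 * 100 = 16.6811% ≈ 16.7%

16.7%


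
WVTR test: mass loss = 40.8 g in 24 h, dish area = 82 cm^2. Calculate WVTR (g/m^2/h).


Formula: WVTR = mass_loss / (area * time)
Step 1: Convert area: 82 cm^2 = 0.0082 m^2
Step 2: WVTR = 40.8 g / (0.0082 m^2 * 24 h)
Step 3: WVTR = 40.8 / 0.1968 = 207.3 g/m^2/h

207.3 g/m^2/h


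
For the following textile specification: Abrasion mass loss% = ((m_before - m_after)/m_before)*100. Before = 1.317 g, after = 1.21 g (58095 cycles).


Formula: Mass loss% = ((m_before - m_after) / m_before) * 100
Step 1: Mass loss = 1.317 - 1.21 = 0.107 g
Step 2: Ratio = 0.107 / 1.317 = 0.0812453
Step 3: Mass loss% = 0.0812453 * 100 = 8.12453% ≈ 8.12%

8.12%


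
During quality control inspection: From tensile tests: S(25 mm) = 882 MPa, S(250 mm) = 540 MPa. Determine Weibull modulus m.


Formula: m = ln(L1/L2) / ln(S2/S1)
Step 1: ln(L1/L2) = ln(25/250) = -2.30259
Step 2: S2/S1 = 540/882 = 0.61224
Step 3: ln(S2/S1) = ln(0.61224) = -0.49063
Step 4: m = -2.30259 / -0.49063 = 4.69

4.69 (Weibull m)


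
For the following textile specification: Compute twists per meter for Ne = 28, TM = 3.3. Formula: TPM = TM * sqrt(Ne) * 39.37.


Formula: TPM = TM * sqrt(Ne) * 39.37
Step 1: sqrt(Ne) = sqrt(28) = 5.2915
Step 2: TM * sqrt(Ne) = 3.3 * 5.2915 = 17.462
Step 3: TPM = 17.462 * 39.37 = 687 twists/m

687 twists/m


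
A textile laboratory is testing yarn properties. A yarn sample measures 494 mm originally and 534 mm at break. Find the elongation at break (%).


Formula: Elongation (%) = ((L_break - L0) / L0) * 100
Step 1: Extension = 534 - 494 = 40 mm
Step 2: Elongation = (40 / 494) * 100
Step 3: Elongation = 0.080972 * 100 = 8.0972% ≈ 8.1%

8.1%


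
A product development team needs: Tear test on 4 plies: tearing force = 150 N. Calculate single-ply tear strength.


Formula: Per-ply strength = Total force / Number of plies
Per-ply = 150 N / 4
Per-ply = 37.5 N

37.5 N


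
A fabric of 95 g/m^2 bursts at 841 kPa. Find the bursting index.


Formula: Bursting Index = Bursting Strength / Fabric GSM
BI = 841 kPa / 95 g/m^2
BI = 8.853 kPa/(g/m^2)

8.853 kPa/(g/m^2)


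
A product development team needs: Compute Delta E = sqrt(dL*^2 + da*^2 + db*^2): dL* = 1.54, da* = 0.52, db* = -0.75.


Formula: Delta E = sqrt(dL*^2 + da*^2 + db*^2)
Step 1: dL*^2 = 1.54^2 = 2.3716
Step 2: da*^2 = 0.52^2 = 0.2704
Step 3: db*^2 = (-0.75)^2 = 0.5625
Step 4: Sum = 2.3716 + 0.2704 + 0.5625 = 3.2045
Step 5: Delta E = sqrt(3.2045) = 1.79

1.79 Delta E


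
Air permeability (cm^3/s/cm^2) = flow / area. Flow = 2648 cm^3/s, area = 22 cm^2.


Formula: Air Permeability = Airflow / Test Area
AP = 2648 cm^3/s / 22 cm^2
AP = 120.4 cm^3/s/cm^2

120.4 cm^3/s/cm^2


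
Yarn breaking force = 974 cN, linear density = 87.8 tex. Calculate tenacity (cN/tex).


Formula: Tenacity = Breaking force / Linear density
Tenacity = 974 cN / 87.8 tex
Tenacity = 11.09 cN/tex

11.09 cN/tex


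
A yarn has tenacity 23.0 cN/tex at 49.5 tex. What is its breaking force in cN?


Formula: Breaking force = Tenacity * Linear density
F = 23.0 cN/tex * 49.5 tex
F = 1138.50 cN

1138.50 cN


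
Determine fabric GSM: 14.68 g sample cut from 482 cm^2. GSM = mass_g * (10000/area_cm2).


Formula: GSM = mass_g / area_m2
Step 1: Convert area: 482 cm^2 = 482 / 10000 = 0.0482 m^2
Step 2: GSM = 14.68 g / 0.0482 m^2 = 304.6 g/m^2

304.6 g/m^2


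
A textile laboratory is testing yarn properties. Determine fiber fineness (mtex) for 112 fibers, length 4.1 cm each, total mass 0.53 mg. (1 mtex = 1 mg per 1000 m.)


Formula: fineness (mtex) = mass (mg) / total length (km) = (mass_mg / total_length_m) * 1000
Step 1: Convert fiber length: 4.1 cm = 0.041 m
Step 2: Total fiber length = 112 * 0.041 = 4.592 m
Step 3: Linear density = 0.53 mg / 4.592 m = 0.1154 mg/m
Step 4: fineness = 0.1154 * 1000 = 115.4 mtex

115.4 mtex


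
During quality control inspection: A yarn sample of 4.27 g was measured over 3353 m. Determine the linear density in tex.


Formula: Tex = (mass_g / length_m) * 1000
Substituting: Tex = (4.27 / 3353) * 1000
Intermediate: 4.27 / 3353 = 0.00127349 g/m
Tex = 0.00127349 * 1000 = 1.27 tex

1.27 tex


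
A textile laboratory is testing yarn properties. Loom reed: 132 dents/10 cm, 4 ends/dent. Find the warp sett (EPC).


Formula: EPC = (dents per 10 cm * ends per dent) / 10
Step 1: Total ends per 10 cm = 132 * 4 = 528
Step 2: EPC = 528 / 10 = 52.8 ends/cm

52.8 ends/cm


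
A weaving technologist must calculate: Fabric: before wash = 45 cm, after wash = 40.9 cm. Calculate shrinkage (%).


Formula: Shrinkage% = ((L_before - L_after) / L_before) * 100
Step 1: Shrinkage = 45 - 40.9 = 4.1 cm
Step 2: Shrinkage% = (4.1 / 45) * 100
Step 3: Shrinkage% = 0.091111 * 100 = 9.1111% ≈ 9.1%

9.1%


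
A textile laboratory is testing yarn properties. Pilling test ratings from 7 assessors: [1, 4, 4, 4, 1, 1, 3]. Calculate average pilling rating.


Formula: Mean = sum / count
Sum = 1 + 4 + 4 + 4 + 1 + 1 + 3 = 18
Mean = 18 / 7 = 2.6

2.6


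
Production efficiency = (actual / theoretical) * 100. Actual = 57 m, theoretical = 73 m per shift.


Formula: Efficiency% = (Actual output / Theoretical output) * 100
Efficiency% = (57 / 73) * 100
Efficiency% = 0.780822 * 100 = 78.0822% ≈ 78.1%

78.1%


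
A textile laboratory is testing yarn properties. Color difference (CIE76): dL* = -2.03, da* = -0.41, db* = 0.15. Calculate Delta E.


Formula: Delta E = sqrt(dL*^2 + da*^2 + db*^2)
Step 1: dL*^2 = (-2.03)^2 = 4.1209
Step 2: da*^2 = (-0.41)^2 = 0.1681
Step 3: db*^2 = 0.15^2 = 0.0225
Step 4: Sum = 4.1209 + 0.1681 + 0.0225 = 4.3115
Step 5: Delta E = sqrt(4.3115) = 2.08

2.08 Delta E


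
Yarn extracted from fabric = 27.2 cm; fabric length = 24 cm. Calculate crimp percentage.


Formula: Crimp% = ((L_yarn - L_fabric) / L_fabric) * 100
Step 1: Extension = 27.2 - 24 = 3.2 cm
Step 2: Crimp% = (3.2 / 24) * 100
Step 3: Crimp% = 0.133333 * 100 = 13.3333% ≈ 13.3%

13.3%


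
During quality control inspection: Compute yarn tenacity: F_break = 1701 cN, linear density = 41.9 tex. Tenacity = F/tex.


Formula: Tenacity = Breaking force / Linear density
Tenacity = 1701 cN / 41.9 tex
Tenacity = 40.60 cN/tex

40.60 cN/tex


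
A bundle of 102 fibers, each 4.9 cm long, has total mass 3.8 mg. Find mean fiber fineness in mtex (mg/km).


Formula: fineness (mtex) = mass (mg) / total length (km) = (mass_mg / total_length_m) * 1000
Step 1: Convert fiber length: 4.9 cm = 0.049 m
Step 2: Total fiber length = 102 * 0.049 = 4.998 m
Step 3: Linear density = 3.8 mg / 4.998 m = 0.7603 mg/m
Step 4: fineness = 0.7603 * 1000 = 760.3 mtex

760.3 mtex


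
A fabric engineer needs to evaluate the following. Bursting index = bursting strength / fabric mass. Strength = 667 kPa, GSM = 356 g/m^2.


Formula: Bursting Index = Bursting Strength / Fabric GSM
BI = 667 kPa / 356 g/m^2
BI = 1.874 kPa/(g/m^2)

1.874 kPa/(g/m^2)


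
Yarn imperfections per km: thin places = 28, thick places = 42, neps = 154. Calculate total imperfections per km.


Formula: Total = thin places + thick places + neps
Total = 28 + 42 + 154
Total = 224 imperfections/km

224 imperfections/km


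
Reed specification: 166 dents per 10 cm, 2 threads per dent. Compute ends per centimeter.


Formula: EPC = (dents per 10 cm * ends per dent) / 10
Step 1: Total ends per 10 cm = 166 * 2 = 332
Step 2: EPC = 332 / 10 = 33.2 ends/cm

33.2 ends/cm


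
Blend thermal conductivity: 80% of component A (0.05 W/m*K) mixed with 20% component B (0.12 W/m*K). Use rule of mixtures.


Formula: Blend property = (fraction_A * property_A) + (fraction_B * property_B)
Step 1: Contribution A = 80/100 * 0.05 W/m*K = 0.04 W/m*K
Step 2: Contribution B = 20/100 * 0.12 W/m*K = 0.024 W/m*K
Step 3: Blend thermal conductivity = 0.04 + 0.024 = 0.064 W/m*K

0.064 W/m*K


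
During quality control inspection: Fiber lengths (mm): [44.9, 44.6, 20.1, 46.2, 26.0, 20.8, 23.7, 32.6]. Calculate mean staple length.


Formula: Mean = sum of lengths / count
Sum = 44.9 + 44.6 + 20.1 + 46.2 + 26.0 + 20.8 + 23.7 + 32.6
Sum = 258.9 mm
Mean = 258.9 / 8 = 32.36 mm

32.36 mm


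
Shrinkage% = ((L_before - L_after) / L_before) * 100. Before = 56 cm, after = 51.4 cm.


Formula: Shrinkage% = ((L_before - L_after) / L_before) * 100
Step 1: Shrinkage = 56 - 51.4 = 4.6 cm
Step 2: Shrinkage% = (4.6 / 56) * 100
Step 3: Shrinkage% = 0.082143 * 100 = 8.2143% ≈ 8.2%

8.2%


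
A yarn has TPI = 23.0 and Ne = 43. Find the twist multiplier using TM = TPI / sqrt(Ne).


Formula: TM = TPI / sqrt(Ne)
Step 1: sqrt(Ne) = sqrt(43) = 6.5574
Step 2: TM = 23.0 / 6.5574 = 3.51

3.51 TM
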